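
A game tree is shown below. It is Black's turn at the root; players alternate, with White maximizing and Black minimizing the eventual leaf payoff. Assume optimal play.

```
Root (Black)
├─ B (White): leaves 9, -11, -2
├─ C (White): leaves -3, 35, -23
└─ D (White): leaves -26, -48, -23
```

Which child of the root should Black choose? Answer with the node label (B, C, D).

B (White): max(9, -11, -2) = 9
C (White): max(-3, 35, -23) = 35
D (White): max(-26, -48, -23) = -23
Root (Black): min(9, 35, -23) = -23
Black picks the child with the lowest value: D (value -23).

D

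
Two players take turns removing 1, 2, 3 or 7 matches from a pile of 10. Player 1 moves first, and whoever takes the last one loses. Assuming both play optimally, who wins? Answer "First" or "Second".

First

Positions where the player to move wins (W) vs loses (L):
i:   0  1  2  3  4  5  6  7  8  9 10
     W  L  W  W  W  L  W  W  W  L  W
Position 10 is W, so the first player wins.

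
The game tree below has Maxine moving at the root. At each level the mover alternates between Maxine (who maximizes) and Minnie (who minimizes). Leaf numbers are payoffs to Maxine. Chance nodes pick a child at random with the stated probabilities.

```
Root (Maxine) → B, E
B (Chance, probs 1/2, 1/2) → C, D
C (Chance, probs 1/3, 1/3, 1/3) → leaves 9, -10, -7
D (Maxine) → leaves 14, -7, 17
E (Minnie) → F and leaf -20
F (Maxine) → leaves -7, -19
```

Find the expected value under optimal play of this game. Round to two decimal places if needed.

C (Chance): 1/3·9 + 1/3·-10 + 1/3·-7 = -2.67
D (Maxine): max(14, -7, 17) = 17
B (Chance): 1/2·-2.67 + 1/2·17 = 7.17
F (Maxine): max(-7, -19) = -7
E (Minnie): min(-7, -20) = -20
Root (Maxine): max(7.17, -20) = 7.17

7.17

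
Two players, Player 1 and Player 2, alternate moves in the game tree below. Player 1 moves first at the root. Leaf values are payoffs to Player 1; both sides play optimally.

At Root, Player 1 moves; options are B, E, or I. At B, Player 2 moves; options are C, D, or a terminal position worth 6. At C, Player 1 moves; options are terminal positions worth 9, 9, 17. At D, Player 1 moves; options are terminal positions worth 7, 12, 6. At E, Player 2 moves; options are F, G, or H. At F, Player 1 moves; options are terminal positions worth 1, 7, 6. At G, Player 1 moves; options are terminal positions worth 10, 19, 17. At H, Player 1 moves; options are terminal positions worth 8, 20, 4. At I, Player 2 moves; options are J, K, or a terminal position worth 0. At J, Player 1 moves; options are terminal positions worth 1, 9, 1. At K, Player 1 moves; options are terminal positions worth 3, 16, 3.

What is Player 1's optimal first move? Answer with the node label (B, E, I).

C (Player 1): max(9, 9, 17) = 17
D (Player 1): max(7, 12, 6) = 12
B (Player 2): min(17, 12, 6) = 6
F (Player 1): max(1, 7, 6) = 7
G (Player 1): max(10, 19, 17) = 19
H (Player 1): max(8, 20, 4) = 20
E (Player 2): min(7, 19, 20) = 7
J (Player 1): max(1, 9, 1) = 9
K (Player 1): max(3, 16, 3) = 16
I (Player 2): min(9, 16, 0) = 0
Root (Player 1): max(6, 7, 0) = 7
Player 1 picks the child with the highest value: E (value 7).

E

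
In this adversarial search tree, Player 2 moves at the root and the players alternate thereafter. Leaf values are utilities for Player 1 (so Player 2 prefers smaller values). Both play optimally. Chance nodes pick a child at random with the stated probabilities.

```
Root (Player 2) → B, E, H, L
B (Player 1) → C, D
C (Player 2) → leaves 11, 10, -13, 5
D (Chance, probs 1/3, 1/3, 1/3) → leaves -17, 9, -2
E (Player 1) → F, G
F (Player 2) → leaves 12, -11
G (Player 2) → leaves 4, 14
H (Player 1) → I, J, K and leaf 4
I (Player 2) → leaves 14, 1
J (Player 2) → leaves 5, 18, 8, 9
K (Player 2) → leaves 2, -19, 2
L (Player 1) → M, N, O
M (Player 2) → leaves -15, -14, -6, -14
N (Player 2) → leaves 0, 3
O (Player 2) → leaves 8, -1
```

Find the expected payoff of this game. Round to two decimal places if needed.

-3.33

C (Player 2): min(11, 10, -13, 5) = -13
D (Chance): 1/3·-17 + 1/3·9 + 1/3·-2 = -3.33
B (Player 1): max(-13, -3.33) = -3.33
F (Player 2): min(12, -11) = -11
G (Player 2): min(4, 14) = 4
E (Player 1): max(-11, 4) = 4
I (Player 2): min(14, 1) = 1
J (Player 2): min(5, 18, 8, 9) = 5
K (Player 2): min(2, -19, 2) = -19
H (Player 1): max(1, 5, -19, 4) = 5
M (Player 2): min(-15, -14, -6, -14) = -15
N (Player 2): min(0, 3) = 0
O (Player 2): min(8, -1) = -1
L (Player 1): max(-15, 0, -1) = 0
Root (Player 2): min(-3.33, 4, 5, 0) = -3.33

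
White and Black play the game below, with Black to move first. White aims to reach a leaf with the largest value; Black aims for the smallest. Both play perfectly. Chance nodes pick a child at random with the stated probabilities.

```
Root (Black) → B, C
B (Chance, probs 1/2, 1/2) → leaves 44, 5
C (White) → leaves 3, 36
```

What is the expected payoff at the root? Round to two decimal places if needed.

B (Chance): 1/2·44 + 1/2·5 = 24.5
C (White): max(3, 36) = 36
Root (Black): min(24.5, 36) = 24.5

24.5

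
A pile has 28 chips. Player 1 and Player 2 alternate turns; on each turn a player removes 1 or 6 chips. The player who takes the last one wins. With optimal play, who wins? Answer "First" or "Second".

Positions where the player to move wins (W) vs loses (L):
i:   0  1  2  3  4  5  6  7  8  9 10 11 12 13 14 15 16 17 18 19 20 21 22 23 24 25 26 27 28
     L  W  L  W  L  W  W  L  W  L  W  L  W  W  L  W  L  W  L  W  W  L  W  L  W  L  W  W  L
Position 28 is L, so the second player wins.

Second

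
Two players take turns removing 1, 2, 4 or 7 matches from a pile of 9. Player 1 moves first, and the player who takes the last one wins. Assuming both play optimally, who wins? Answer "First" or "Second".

Mark each pile size as W (mover wins) or L (mover loses):
i:   0  1  2  3  4  5  6  7  8  9
     L  W  W  L  W  W  L  W  W  L
Position 9 is L, so the second player wins.

Second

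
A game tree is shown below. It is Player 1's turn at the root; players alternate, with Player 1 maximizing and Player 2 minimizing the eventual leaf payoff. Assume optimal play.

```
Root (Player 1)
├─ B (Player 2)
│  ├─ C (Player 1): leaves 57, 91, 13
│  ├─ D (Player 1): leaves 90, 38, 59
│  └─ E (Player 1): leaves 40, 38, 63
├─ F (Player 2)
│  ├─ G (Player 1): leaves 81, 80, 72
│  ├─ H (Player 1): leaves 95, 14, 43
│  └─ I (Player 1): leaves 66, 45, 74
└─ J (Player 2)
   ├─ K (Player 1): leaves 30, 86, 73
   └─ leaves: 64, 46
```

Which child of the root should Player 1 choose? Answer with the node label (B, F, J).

F

C (Player 1): max(57, 91, 13) = 91
D (Player 1): max(90, 38, 59) = 90
E (Player 1): max(40, 38, 63) = 63
B (Player 2): min(91, 90, 63) = 63
G (Player 1): max(81, 80, 72) = 81
H (Player 1): max(95, 14, 43) = 95
I (Player 1): max(66, 45, 74) = 74
F (Player 2): min(81, 95, 74) = 74
K (Player 1): max(30, 86, 73) = 86
J (Player 2): min(86, 64, 46) = 46
Root (Player 1): max(63, 74, 46) = 74
Player 1 picks the child with the highest value: F (value 74).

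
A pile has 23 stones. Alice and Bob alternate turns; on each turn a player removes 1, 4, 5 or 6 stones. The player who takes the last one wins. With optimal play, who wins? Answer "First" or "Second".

Positions where the player to move wins (W) vs loses (L):
i:   0  1  2  3  4  5  6  7  8  9 10 11 12 13 14 15 16 17 18 19 20 21 22 23
     L  W  L  W  W  W  W  W  W  L  W  L  W  W  W  W  W  W  L  W  L  W  W  W
Position 23 is W, so the first player wins.

First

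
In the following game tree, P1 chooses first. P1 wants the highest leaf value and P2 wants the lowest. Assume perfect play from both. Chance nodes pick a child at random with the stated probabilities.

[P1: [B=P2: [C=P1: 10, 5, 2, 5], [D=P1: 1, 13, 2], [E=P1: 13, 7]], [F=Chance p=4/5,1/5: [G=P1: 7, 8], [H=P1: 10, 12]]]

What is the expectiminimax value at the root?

C (P1): max(10, 5, 2, 5) = 10
D (P1): max(1, 13, 2) = 13
E (P1): max(13, 7) = 13
B (P2): min(10, 13, 13) = 10
G (P1): max(7, 8) = 8
H (P1): max(10, 12) = 12
F (Chance): 4/5·8 + 1/5·12 = 8.8
Root (P1): max(10, 8.8) = 10

10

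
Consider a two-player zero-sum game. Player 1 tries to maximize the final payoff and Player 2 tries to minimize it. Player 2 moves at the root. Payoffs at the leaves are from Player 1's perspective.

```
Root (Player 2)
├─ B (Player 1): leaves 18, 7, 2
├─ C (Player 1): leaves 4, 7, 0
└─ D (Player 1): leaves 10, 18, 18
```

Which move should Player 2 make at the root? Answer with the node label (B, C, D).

B (Player 1): max(18, 7, 2) = 18
C (Player 1): max(4, 7, 0) = 7
D (Player 1): max(10, 18, 18) = 18
Root (Player 2): min(18, 7, 18) = 7
Player 2 picks the child with the lowest value: C (value 7).

C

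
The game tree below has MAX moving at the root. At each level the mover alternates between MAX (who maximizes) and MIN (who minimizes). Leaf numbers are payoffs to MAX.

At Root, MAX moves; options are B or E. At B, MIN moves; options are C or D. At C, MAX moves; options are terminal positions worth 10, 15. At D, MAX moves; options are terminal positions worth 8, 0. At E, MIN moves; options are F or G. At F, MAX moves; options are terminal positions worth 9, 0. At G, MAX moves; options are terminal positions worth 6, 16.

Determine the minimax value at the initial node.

9

C (MAX): max(10, 15) = 15
D (MAX): max(8, 0) = 8
B (MIN): min(15, 8) = 8
F (MAX): max(9, 0) = 9
G (MAX): max(6, 16) = 16
E (MIN): min(9, 16) = 9
Root (MAX): max(8, 9) = 9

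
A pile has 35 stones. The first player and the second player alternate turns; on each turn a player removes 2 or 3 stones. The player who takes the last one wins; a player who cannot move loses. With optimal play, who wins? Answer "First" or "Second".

i:   0  1  2  3  4  5  6  7  8  9 10 11 12 13 14 15 16 17 18 19 20 21 22 23 24 25 26 27 28 29 30 31 32 33 34 35
     L  L  W  W  W  L  L  W  W  W  L  L  W  W  W  L  L  W  W  W  L  L  W  W  W  L  L  W  W  W  L  L  W  W  W  L
Position 35 is L, so the second player wins.

Second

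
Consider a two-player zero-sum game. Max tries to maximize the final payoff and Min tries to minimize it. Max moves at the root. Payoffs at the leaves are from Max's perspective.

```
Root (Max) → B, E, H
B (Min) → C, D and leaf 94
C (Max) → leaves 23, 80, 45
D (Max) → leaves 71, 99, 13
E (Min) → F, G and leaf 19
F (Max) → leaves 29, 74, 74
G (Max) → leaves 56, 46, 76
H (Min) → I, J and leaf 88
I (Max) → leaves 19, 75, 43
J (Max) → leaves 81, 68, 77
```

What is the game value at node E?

19

F: max(29, 74, 74) = 74
G: max(56, 46, 76) = 76
E: min(74, 76, 19) = 19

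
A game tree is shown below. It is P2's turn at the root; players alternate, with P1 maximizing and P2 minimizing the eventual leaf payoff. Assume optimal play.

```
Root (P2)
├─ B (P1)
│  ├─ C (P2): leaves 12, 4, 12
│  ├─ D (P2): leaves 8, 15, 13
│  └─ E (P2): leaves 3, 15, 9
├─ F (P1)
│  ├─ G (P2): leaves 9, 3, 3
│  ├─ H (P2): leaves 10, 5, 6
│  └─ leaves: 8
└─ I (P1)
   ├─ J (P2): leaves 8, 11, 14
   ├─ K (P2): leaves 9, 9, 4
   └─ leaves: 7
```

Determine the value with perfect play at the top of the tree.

C (P2): min(12, 4, 12) = 4
D (P2): min(8, 15, 13) = 8
E (P2): min(3, 15, 9) = 3
B (P1): max(4, 8, 3) = 8
G (P2): min(9, 3, 3) = 3
H (P2): min(10, 5, 6) = 5
F (P1): max(3, 5, 8) = 8
J (P2): min(8, 11, 14) = 8
K (P2): min(9, 9, 4) = 4
I (P1): max(8, 4, 7) = 8
Root (P2): min(8, 8, 8) = 8

8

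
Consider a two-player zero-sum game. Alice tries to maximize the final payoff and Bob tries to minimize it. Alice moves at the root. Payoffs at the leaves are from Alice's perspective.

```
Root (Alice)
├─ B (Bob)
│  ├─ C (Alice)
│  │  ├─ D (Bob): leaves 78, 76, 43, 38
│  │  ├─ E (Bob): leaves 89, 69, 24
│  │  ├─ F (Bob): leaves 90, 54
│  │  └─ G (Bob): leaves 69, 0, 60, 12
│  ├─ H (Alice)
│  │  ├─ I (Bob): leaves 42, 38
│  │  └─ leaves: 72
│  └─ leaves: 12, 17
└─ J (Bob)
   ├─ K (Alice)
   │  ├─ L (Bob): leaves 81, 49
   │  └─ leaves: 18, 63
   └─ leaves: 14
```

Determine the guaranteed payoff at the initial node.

14

D (Bob): min(78, 76, 43, 38) = 38
E (Bob): min(89, 69, 24) = 24
F (Bob): min(90, 54) = 54
G (Bob): min(69, 0, 60, 12) = 0
C (Alice): max(38, 24, 54, 0) = 54
I (Bob): min(42, 38) = 38
H (Alice): max(38, 72) = 72
B (Bob): min(54, 72, 12, 17) = 12
L (Bob): min(81, 49) = 49
K (Alice): max(49, 18, 63) = 63
J (Bob): min(63, 14) = 14
Root (Alice): max(12, 14) = 14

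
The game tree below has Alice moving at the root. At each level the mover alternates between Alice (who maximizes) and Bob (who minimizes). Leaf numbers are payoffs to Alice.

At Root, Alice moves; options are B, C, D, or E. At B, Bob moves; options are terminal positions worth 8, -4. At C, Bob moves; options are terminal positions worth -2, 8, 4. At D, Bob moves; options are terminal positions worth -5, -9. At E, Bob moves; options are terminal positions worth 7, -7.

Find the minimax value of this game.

B (Bob): min(8, -4) = -4
C (Bob): min(-2, 8, 4) = -2
D (Bob): min(-5, -9) = -9
E (Bob): min(7, -7) = -7
Root (Alice): max(-4, -2, -9, -7) = -2

-2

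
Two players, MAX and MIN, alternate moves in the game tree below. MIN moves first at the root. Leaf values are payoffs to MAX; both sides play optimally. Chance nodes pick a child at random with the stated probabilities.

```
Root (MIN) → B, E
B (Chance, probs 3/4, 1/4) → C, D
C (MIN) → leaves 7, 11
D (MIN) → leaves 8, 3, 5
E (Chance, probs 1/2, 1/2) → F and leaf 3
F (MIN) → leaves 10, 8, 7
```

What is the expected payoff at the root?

C (MIN): min(7, 11) = 7
D (MIN): min(8, 3, 5) = 3
B (Chance): 3/4·7 + 1/4·3 = 6
F (MIN): min(10, 8, 7) = 7
E (Chance): 1/2·7 + 1/2·3 = 5
Root (MIN): min(6, 5) = 5

5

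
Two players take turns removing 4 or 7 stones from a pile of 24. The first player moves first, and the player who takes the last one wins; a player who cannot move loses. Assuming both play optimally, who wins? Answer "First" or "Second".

Positions where the player to move wins (W) vs loses (L):
i:   0  1  2  3  4  5  6  7  8  9 10 11 12 13 14 15 16 17 18 19 20 21 22 23 24
     L  L  L  L  W  W  W  W  W  W  W  L  L  L  L  W  W  W  W  W  W  W  L  L  L
Position 24 is L, so the second player wins.

Second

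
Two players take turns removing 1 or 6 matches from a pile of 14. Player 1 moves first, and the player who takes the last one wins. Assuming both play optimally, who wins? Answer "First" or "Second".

Second

Positions where the player to move wins (W) vs loses (L):
i:   0  1  2  3  4  5  6  7  8  9 10 11 12 13 14
     L  W  L  W  L  W  W  L  W  L  W  L  W  W  L
Position 14 is L, so the second player wins.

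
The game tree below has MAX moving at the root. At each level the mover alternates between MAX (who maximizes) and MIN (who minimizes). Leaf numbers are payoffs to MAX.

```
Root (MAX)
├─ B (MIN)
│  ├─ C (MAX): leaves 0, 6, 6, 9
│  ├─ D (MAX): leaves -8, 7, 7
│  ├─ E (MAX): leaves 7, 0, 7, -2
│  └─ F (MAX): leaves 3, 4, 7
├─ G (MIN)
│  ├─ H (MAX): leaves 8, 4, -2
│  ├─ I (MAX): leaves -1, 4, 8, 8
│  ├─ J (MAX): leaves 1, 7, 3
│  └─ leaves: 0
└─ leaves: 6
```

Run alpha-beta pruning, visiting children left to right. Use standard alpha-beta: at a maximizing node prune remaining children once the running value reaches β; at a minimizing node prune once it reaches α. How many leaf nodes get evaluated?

C [α=-∞,β=+∞]: v=9
D [α=-∞,β=9]: v=7
E [α=-∞,β=7]: v=7 after child 1 ≥ β → β-cutoff, skip 3
F [α=-∞,β=7]: v=7
B [α=-∞,β=+∞]: v=7
H [α=7,β=+∞]: v=8
I [α=7,β=8]: v=8 after child 3 ≥ β → β-cutoff, skip 1
J [α=7,β=8]: v=7
G [α=7,β=+∞]: v=7 after child 3 ≤ α → α-cutoff, skip 1
Root [α=-∞,β=+∞]: v=7
Leaves evaluated: 21 of 26.

21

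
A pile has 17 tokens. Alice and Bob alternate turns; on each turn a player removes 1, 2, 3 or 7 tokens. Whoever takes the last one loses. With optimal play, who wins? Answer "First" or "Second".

Second

Compute winning (W) and losing (L) positions by backward induction:
i:   0  1  2  3  4  5  6  7  8  9 10 11 12 13 14 15 16 17
     W  L  W  W  W  L  W  W  W  L  W  W  W  L  W  W  W  L
Position 17 is L, so the second player wins.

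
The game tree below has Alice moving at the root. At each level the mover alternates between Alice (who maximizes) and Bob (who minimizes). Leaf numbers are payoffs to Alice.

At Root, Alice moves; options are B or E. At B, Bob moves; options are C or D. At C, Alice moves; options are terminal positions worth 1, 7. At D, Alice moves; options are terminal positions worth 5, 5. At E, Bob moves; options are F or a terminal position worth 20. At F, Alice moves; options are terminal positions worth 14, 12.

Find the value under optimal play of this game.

14

C (Alice): max(1, 7) = 7
D (Alice): max(5, 5) = 5
B (Bob): min(7, 5) = 5
F (Alice): max(14, 12) = 14
E (Bob): min(14, 20) = 14
Root (Alice): max(5, 14) = 14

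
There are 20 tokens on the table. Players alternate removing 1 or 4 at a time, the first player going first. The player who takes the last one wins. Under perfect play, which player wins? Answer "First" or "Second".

W/L table (W = player to move can force a win):
i:   0  1  2  3  4  5  6  7  8  9 10 11 12 13 14 15 16 17 18 19 20
     L  W  L  W  W  L  W  L  W  W  L  W  L  W  W  L  W  L  W  W  L
Position 20 is L, so the second player wins.

Second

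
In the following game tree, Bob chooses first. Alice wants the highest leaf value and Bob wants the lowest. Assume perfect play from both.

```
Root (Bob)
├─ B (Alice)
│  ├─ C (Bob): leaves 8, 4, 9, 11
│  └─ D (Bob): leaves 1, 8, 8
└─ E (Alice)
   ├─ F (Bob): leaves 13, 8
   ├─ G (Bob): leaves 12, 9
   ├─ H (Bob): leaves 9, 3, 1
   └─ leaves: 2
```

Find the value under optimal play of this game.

C (Bob): min(8, 4, 9, 11) = 4
D (Bob): min(1, 8, 8) = 1
B (Alice): max(4, 1) = 4
F (Bob): min(13, 8) = 8
G (Bob): min(12, 9) = 9
H (Bob): min(9, 3, 1) = 1
E (Alice): max(8, 9, 1, 2) = 9
Root (Bob): min(4, 9) = 4

4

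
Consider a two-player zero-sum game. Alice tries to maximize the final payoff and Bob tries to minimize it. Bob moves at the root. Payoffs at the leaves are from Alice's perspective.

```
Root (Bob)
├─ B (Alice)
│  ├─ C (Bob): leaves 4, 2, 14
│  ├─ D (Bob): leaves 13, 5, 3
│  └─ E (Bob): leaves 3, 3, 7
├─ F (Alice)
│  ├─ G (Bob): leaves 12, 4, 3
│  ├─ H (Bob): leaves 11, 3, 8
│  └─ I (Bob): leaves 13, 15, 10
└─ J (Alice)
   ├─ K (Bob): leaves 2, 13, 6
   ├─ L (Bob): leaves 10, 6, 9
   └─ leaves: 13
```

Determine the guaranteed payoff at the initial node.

C (Bob): min(4, 2, 14) = 2
D (Bob): min(13, 5, 3) = 3
E (Bob): min(3, 3, 7) = 3
B (Alice): max(2, 3, 3) = 3
G (Bob): min(12, 4, 3) = 3
H (Bob): min(11, 3, 8) = 3
I (Bob): min(13, 15, 10) = 10
F (Alice): max(3, 3, 10) = 10
K (Bob): min(2, 13, 6) = 2
L (Bob): min(10, 6, 9) = 6
J (Alice): max(2, 6, 13) = 13
Root (Bob): min(3, 10, 13) = 3

3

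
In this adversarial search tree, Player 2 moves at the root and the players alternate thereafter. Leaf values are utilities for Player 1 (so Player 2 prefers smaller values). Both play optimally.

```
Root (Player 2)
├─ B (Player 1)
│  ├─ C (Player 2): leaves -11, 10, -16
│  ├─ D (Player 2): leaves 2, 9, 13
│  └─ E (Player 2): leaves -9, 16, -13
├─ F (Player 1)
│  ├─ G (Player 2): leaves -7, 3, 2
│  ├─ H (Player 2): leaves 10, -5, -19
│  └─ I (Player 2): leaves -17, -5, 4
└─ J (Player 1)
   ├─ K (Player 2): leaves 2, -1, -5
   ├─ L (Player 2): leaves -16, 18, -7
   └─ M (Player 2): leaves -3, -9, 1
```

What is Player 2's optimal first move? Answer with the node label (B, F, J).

F

C (Player 2): min(-11, 10, -16) = -16
D (Player 2): min(2, 9, 13) = 2
E (Player 2): min(-9, 16, -13) = -13
B (Player 1): max(-16, 2, -13) = 2
G (Player 2): min(-7, 3, 2) = -7
H (Player 2): min(10, -5, -19) = -19
I (Player 2): min(-17, -5, 4) = -17
F (Player 1): max(-7, -19, -17) = -7
K (Player 2): min(2, -1, -5) = -5
L (Player 2): min(-16, 18, -7) = -16
M (Player 2): min(-3, -9, 1) = -9
J (Player 1): max(-5, -16, -9) = -5
Root (Player 2): min(2, -7, -5) = -7
Player 2 picks the child with the lowest value: F (value -7).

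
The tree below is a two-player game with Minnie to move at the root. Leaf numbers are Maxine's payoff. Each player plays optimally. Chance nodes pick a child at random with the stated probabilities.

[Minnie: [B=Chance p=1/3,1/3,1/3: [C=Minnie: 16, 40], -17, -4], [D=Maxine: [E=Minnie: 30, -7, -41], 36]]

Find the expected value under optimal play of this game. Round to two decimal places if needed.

-1.67

C (Minnie): min(16, 40) = 16
B (Chance): 1/3·16 + 1/3·-17 + 1/3·-4 = -1.67
E (Minnie): min(30, -7, -41) = -41
D (Maxine): max(-41, 36) = 36
Root (Minnie): min(-1.67, 36) = -1.67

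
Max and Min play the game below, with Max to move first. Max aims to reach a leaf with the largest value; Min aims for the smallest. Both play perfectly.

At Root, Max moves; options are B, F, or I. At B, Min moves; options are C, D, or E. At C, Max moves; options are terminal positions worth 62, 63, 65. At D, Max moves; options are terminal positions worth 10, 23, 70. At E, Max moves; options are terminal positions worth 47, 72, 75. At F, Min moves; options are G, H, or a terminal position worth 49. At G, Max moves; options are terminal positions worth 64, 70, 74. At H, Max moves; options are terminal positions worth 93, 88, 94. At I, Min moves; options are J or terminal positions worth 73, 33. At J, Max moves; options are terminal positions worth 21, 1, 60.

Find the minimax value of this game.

65

C (Max): max(62, 63, 65) = 65
D (Max): max(10, 23, 70) = 70
E (Max): max(47, 72, 75) = 75
B (Min): min(65, 70, 75) = 65
G (Max): max(64, 70, 74) = 74
H (Max): max(93, 88, 94) = 94
F (Min): min(74, 94, 49) = 49
J (Max): max(21, 1, 60) = 60
I (Min): min(60, 73, 33) = 33
Root (Max): max(65, 49, 33) = 65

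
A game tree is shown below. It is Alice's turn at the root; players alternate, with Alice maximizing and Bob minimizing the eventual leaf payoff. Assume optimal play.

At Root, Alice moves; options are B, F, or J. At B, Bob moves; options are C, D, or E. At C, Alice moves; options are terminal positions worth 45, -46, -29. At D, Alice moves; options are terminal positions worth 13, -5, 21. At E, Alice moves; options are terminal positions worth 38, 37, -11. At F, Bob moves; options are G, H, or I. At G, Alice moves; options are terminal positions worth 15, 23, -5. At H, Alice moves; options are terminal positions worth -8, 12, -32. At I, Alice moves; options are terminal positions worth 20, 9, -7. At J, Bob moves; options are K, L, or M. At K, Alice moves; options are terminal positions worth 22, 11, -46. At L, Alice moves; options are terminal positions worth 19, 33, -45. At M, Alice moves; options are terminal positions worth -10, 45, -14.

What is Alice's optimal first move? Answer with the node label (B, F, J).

J

C (Alice): max(45, -46, -29) = 45
D (Alice): max(13, -5, 21) = 21
E (Alice): max(38, 37, -11) = 38
B (Bob): min(45, 21, 38) = 21
G (Alice): max(15, 23, -5) = 23
H (Alice): max(-8, 12, -32) = 12
I (Alice): max(20, 9, -7) = 20
F (Bob): min(23, 12, 20) = 12
K (Alice): max(22, 11, -46) = 22
L (Alice): max(19, 33, -45) = 33
M (Alice): max(-10, 45, -14) = 45
J (Bob): min(22, 33, 45) = 22
Root (Alice): max(21, 12, 22) = 22
Alice picks the child with the highest value: J (value 22).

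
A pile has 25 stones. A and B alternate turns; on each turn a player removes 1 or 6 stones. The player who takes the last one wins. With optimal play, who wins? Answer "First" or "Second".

Positions where the player to move wins (W) vs loses (L):
i:   0  1  2  3  4  5  6  7  8  9 10 11 12 13 14 15 16 17 18 19 20 21 22 23 24 25
     L  W  L  W  L  W  W  L  W  L  W  L  W  W  L  W  L  W  L  W  W  L  W  L  W  L
Position 25 is L, so the second player wins.

Second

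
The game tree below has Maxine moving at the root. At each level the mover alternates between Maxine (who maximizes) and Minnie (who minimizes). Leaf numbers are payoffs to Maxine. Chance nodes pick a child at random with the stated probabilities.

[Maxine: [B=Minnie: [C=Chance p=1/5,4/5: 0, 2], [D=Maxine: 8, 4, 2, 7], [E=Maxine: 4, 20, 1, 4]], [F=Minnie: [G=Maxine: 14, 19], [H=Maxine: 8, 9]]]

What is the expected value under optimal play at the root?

C (Chance): 1/5·0 + 4/5·2 = 1.6
D (Maxine): max(8, 4, 2, 7) = 8
E (Maxine): max(4, 20, 1, 4) = 20
B (Minnie): min(1.6, 8, 20) = 1.6
G (Maxine): max(14, 19) = 19
H (Maxine): max(8, 9) = 9
F (Minnie): min(19, 9) = 9
Root (Maxine): max(1.6, 9) = 9

9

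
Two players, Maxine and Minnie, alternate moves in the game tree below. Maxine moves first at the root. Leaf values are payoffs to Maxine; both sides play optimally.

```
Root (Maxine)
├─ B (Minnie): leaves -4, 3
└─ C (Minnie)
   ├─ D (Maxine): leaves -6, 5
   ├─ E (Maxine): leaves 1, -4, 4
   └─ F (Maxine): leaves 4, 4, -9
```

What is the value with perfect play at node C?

D: max(-6, 5) = 5
E: max(1, -4, 4) = 4
F: max(4, 4, -9) = 4
C: min(5, 4, 4) = 4

4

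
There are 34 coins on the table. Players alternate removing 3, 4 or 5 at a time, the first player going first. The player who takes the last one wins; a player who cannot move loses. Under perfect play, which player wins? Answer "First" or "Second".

W/L table (W = player to move can force a win):
i:   0  1  2  3  4  5  6  7  8  9 10 11 12 13 14 15 16 17 18 19 20 21 22 23 24 25 26 27 28 29 30 31 32 33 34
     L  L  L  W  W  W  W  W  L  L  L  W  W  W  W  W  L  L  L  W  W  W  W  W  L  L  L  W  W  W  W  W  L  L  L
Position 34 is L, so the second player wins.

Second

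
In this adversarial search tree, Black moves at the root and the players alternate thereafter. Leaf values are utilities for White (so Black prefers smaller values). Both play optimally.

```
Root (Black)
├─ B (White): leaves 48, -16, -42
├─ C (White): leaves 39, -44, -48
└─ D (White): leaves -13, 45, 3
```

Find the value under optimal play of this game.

B (White): max(48, -16, -42) = 48
C (White): max(39, -44, -48) = 39
D (White): max(-13, 45, 3) = 45
Root (Black): min(48, 39, 45) = 39

39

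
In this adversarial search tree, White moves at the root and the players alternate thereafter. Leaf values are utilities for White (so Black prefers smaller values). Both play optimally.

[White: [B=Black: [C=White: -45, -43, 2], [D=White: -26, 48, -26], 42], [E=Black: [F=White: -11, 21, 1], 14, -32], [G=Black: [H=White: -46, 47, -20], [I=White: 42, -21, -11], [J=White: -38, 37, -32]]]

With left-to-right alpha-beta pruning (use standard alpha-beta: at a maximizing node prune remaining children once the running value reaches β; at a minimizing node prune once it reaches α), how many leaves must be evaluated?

20

C [α=-∞,β=+∞]: v=2
D [α=-∞,β=2]: v=48 after child 2 ≥ β → β-cutoff, skip 1
B [α=-∞,β=+∞]: v=2
F [α=2,β=+∞]: v=21
E [α=2,β=+∞]: v=-32
H [α=2,β=+∞]: v=47
I [α=2,β=47]: v=42
J [α=2,β=42]: v=37
G [α=2,β=+∞]: v=37
Root [α=-∞,β=+∞]: v=37
Leaves evaluated: 20 of 21.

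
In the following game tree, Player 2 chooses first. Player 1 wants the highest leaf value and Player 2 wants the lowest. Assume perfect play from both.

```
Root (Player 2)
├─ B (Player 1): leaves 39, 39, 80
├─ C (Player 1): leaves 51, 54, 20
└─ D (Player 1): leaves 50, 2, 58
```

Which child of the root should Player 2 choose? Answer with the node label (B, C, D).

C

B (Player 1): max(39, 39, 80) = 80
C (Player 1): max(51, 54, 20) = 54
D (Player 1): max(50, 2, 58) = 58
Root (Player 2): min(80, 54, 58) = 54
Player 2 picks the child with the lowest value: C (value 54).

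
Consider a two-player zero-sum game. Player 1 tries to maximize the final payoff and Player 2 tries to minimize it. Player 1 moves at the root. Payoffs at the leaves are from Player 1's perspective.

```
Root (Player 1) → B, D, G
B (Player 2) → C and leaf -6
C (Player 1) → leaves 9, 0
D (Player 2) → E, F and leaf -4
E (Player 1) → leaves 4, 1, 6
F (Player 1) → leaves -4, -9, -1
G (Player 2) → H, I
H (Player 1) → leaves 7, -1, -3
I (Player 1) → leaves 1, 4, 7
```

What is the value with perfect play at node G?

7

H: max(7, -1, -3) = 7
I: max(1, 4, 7) = 7
G: min(7, 7) = 7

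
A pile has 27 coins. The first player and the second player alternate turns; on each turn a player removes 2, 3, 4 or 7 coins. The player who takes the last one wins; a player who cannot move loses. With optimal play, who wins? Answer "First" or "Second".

First

W/L table (W = player to move can force a win):
i:   0  1  2  3  4  5  6  7  8  9 10 11 12 13 14 15 16 17 18 19 20 21 22 23 24 25 26 27
     L  L  W  W  W  W  L  W  W  W  W  L  L  W  W  W  W  L  W  W  W  W  L  L  W  W  W  W
Position 27 is W, so the first player wins.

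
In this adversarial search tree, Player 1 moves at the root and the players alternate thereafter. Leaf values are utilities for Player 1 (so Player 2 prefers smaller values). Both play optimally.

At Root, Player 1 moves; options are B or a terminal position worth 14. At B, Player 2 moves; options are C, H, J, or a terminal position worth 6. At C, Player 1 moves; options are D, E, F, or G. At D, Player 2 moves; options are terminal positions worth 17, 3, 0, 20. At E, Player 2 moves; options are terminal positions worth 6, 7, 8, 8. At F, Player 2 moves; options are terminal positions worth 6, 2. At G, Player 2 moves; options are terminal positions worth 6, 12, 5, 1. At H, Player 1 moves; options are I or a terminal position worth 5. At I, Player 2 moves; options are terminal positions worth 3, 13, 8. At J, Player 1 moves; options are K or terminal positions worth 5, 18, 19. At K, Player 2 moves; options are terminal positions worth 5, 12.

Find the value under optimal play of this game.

14

D (Player 2): min(17, 3, 0, 20) = 0
E (Player 2): min(6, 7, 8, 8) = 6
F (Player 2): min(6, 2) = 2
G (Player 2): min(6, 12, 5, 1) = 1
C (Player 1): max(0, 6, 2, 1) = 6
I (Player 2): min(3, 13, 8) = 3
H (Player 1): max(3, 5) = 5
K (Player 2): min(5, 12) = 5
J (Player 1): max(5, 5, 18, 19) = 19
B (Player 2): min(6, 5, 19, 6) = 5
Root (Player 1): max(5, 14) = 14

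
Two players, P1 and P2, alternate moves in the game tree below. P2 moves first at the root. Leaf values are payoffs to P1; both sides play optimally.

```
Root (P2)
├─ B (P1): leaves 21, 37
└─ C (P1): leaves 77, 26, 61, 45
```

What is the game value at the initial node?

B (P1): max(21, 37) = 37
C (P1): max(77, 26, 61, 45) = 77
Root (P2): min(37, 77) = 37

37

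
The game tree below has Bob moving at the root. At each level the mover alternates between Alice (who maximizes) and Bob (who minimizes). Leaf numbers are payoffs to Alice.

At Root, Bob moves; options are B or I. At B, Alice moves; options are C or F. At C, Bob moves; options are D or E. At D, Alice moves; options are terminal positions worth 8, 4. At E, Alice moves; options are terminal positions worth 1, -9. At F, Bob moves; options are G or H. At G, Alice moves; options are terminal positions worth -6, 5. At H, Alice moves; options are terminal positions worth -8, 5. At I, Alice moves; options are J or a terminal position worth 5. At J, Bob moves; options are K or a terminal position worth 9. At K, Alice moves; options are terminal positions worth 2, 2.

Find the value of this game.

D (Alice): max(8, 4) = 8
E (Alice): max(1, -9) = 1
C (Bob): min(8, 1) = 1
G (Alice): max(-6, 5) = 5
H (Alice): max(-8, 5) = 5
F (Bob): min(5, 5) = 5
B (Alice): max(1, 5) = 5
K (Alice): max(2, 2) = 2
J (Bob): min(2, 9) = 2
I (Alice): max(2, 5) = 5
Root (Bob): min(5, 5) = 5

5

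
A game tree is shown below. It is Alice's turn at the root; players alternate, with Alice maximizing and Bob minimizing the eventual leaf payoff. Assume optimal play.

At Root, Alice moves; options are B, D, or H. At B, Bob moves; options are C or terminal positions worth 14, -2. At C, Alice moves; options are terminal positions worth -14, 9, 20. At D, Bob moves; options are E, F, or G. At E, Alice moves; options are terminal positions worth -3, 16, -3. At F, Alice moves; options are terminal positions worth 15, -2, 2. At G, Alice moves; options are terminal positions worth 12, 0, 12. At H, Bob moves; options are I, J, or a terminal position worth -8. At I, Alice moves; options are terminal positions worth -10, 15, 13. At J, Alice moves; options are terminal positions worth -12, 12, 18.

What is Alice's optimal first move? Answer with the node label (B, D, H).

C (Alice): max(-14, 9, 20) = 20
B (Bob): min(20, 14, -2) = -2
E (Alice): max(-3, 16, -3) = 16
F (Alice): max(15, -2, 2) = 15
G (Alice): max(12, 0, 12) = 12
D (Bob): min(16, 15, 12) = 12
I (Alice): max(-10, 15, 13) = 15
J (Alice): max(-12, 12, 18) = 18
H (Bob): min(15, 18, -8) = -8
Root (Alice): max(-2, 12, -8) = 12
Alice picks the child with the highest value: D (value 12).

D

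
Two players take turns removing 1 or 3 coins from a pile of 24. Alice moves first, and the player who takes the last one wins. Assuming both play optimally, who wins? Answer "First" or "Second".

Second

Positions where the player to move wins (W) vs loses (L):
i:   0  1  2  3  4  5  6  7  8  9 10 11 12 13 14 15 16 17 18 19 20 21 22 23 24
     L  W  L  W  L  W  L  W  L  W  L  W  L  W  L  W  L  W  L  W  L  W  L  W  L
Position 24 is L, so the second player wins.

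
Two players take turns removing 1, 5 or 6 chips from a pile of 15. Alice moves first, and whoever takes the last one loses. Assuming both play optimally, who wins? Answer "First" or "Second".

Compute winning (W) and losing (L) positions by backward induction:
i:   0  1  2  3  4  5  6  7  8  9 10 11 12 13 14 15
     W  L  W  L  W  L  W  W  W  W  W  W  L  W  L  W
Position 15 is W, so the first player wins.

First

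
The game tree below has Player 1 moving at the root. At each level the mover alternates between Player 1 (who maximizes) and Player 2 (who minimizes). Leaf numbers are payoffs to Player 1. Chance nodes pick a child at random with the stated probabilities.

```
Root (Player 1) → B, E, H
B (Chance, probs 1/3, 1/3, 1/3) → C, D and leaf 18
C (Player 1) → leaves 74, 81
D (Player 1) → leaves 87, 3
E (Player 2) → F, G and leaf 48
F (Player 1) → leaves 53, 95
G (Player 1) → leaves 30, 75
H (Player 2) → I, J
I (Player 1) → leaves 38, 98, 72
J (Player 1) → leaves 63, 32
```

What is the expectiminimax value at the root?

C (Player 1): max(74, 81) = 81
D (Player 1): max(87, 3) = 87
B (Chance): 1/3·81 + 1/3·87 + 1/3·18 = 62
F (Player 1): max(53, 95) = 95
G (Player 1): max(30, 75) = 75
E (Player 2): min(95, 75, 48) = 48
I (Player 1): max(38, 98, 72) = 98
J (Player 1): max(63, 32) = 63
H (Player 2): min(98, 63) = 63
Root (Player 1): max(62, 48, 63) = 63

63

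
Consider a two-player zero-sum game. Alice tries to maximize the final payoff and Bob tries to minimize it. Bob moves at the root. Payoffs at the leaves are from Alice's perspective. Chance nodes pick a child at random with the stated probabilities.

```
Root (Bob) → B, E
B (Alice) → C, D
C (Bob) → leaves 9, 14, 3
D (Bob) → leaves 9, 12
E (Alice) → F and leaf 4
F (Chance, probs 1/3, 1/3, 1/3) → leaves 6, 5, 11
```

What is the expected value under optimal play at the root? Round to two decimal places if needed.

C (Bob): min(9, 14, 3) = 3
D (Bob): min(9, 12) = 9
B (Alice): max(3, 9) = 9
F (Chance): 1/3·6 + 1/3·5 + 1/3·11 = 7.33
E (Alice): max(7.33, 4) = 7.33
Root (Bob): min(9, 7.33) = 7.33

7.33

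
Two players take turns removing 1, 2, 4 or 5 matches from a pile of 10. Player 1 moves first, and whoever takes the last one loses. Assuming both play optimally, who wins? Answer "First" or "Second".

Second

i:   0  1  2  3  4  5  6  7  8  9 10
     W  L  W  W  L  W  W  L  W  W  L
Position 10 is L, so the second player wins.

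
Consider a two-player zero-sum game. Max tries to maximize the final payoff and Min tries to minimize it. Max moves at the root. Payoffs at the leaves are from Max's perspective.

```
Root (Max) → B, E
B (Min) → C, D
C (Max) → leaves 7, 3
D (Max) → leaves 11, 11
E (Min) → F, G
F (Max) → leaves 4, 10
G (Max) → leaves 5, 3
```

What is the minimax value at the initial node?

7

C (Max): max(7, 3) = 7
D (Max): max(11, 11) = 11
B (Min): min(7, 11) = 7
F (Max): max(4, 10) = 10
G (Max): max(5, 3) = 5
E (Min): min(10, 5) = 5
Root (Max): max(7, 5) = 7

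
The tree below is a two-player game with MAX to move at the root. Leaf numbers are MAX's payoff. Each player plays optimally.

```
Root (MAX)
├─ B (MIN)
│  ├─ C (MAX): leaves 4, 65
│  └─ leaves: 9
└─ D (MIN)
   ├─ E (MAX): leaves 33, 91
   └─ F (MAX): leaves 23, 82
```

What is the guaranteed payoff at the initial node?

82

C (MAX): max(4, 65) = 65
B (MIN): min(65, 9) = 9
E (MAX): max(33, 91) = 91
F (MAX): max(23, 82) = 82
D (MIN): min(91, 82) = 82
Root (MAX): max(9, 82) = 82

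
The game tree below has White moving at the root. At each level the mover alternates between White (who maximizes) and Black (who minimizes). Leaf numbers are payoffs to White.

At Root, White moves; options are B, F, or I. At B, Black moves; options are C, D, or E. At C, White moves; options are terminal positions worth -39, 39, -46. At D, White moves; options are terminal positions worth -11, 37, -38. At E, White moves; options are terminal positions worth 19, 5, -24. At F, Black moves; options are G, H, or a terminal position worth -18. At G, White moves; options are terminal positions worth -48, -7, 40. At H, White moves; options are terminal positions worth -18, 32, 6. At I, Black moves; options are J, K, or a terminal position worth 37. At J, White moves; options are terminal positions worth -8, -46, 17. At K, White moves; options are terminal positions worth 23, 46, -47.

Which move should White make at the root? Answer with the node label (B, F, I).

B

C (White): max(-39, 39, -46) = 39
D (White): max(-11, 37, -38) = 37
E (White): max(19, 5, -24) = 19
B (Black): min(39, 37, 19) = 19
G (White): max(-48, -7, 40) = 40
H (White): max(-18, 32, 6) = 32
F (Black): min(40, 32, -18) = -18
J (White): max(-8, -46, 17) = 17
K (White): max(23, 46, -47) = 46
I (Black): min(17, 46, 37) = 17
Root (White): max(19, -18, 17) = 19
White picks the child with the highest value: B (value 19).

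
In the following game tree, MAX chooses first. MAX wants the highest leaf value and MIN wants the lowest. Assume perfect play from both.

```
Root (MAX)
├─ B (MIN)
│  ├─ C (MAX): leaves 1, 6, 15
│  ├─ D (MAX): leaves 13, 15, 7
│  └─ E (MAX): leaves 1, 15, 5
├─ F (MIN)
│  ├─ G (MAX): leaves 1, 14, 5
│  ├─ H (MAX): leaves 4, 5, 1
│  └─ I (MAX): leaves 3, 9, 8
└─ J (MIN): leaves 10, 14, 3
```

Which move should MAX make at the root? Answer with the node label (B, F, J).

C (MAX): max(1, 6, 15) = 15
D (MAX): max(13, 15, 7) = 15
E (MAX): max(1, 15, 5) = 15
B (MIN): min(15, 15, 15) = 15
G (MAX): max(1, 14, 5) = 14
H (MAX): max(4, 5, 1) = 5
I (MAX): max(3, 9, 8) = 9
F (MIN): min(14, 5, 9) = 5
J (MIN): min(10, 14, 3) = 3
Root (MAX): max(15, 5, 3) = 15
MAX picks the child with the highest value: B (value 15).

B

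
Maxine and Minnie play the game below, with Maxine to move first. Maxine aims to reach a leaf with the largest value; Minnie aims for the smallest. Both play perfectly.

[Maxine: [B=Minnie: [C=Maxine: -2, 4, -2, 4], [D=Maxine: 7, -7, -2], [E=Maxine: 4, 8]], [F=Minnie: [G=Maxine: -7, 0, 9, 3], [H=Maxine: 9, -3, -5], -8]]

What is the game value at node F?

-8

G: max(-7, 0, 9, 3) = 9
H: max(9, -3, -5) = 9
F: min(9, 9, -8) = -8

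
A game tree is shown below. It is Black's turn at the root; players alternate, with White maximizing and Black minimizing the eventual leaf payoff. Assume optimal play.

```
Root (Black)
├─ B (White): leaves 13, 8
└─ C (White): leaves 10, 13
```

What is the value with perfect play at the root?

B (White): max(13, 8) = 13
C (White): max(10, 13) = 13
Root (Black): min(13, 13) = 13

13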